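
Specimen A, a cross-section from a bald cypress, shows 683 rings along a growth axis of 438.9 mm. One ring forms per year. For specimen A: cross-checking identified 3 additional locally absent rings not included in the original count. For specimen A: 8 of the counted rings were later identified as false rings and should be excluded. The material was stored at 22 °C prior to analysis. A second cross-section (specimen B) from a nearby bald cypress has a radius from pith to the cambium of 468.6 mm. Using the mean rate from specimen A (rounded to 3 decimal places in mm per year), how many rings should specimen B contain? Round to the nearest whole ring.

Specimen A: correcting the raw count gives 683 − 8 + 3 = 678 true rings.
A: Extension rate ≈ 438.9 / 678 = 0.647 mm per year.
B spans 468.6 / 0.647 = 724.27 years ≈ 724 rings.

724 rings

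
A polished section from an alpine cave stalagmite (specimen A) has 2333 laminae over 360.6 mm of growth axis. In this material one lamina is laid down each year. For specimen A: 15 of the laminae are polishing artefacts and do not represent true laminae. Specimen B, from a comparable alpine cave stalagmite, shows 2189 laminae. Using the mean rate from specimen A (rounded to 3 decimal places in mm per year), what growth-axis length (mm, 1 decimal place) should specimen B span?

Specimen A: after corrections the count is 2333 − 15 = 2318 laminae.
A: 360.6 mm over 2318 years gives 360.6 / 2318 ≈ 0.156 mm/year.
B's length ≈ 0.156 × 2189 = 341.5 mm.

341.5 mm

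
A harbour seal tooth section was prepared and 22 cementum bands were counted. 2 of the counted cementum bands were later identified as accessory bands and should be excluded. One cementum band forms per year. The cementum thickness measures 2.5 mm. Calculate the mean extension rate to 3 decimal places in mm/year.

0.125 mm/year

Adjusted count: 22 − 2 = 20 cementum bands.
Mean rate = 2.5 mm / 20 years ≈ 0.125 mm/year.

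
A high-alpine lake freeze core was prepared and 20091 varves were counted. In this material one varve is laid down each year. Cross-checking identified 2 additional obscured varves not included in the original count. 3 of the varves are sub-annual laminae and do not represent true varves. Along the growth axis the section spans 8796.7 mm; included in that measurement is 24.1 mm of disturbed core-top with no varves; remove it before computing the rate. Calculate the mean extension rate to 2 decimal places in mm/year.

True varve count = 20091 − 3 + 2 = 20090.
Net length = 8796.7 − 24.1 = 8772.6 mm.
Mean rate = 8772.6 mm / 20090 years ≈ 0.44 mm/year.

0.44 mm/year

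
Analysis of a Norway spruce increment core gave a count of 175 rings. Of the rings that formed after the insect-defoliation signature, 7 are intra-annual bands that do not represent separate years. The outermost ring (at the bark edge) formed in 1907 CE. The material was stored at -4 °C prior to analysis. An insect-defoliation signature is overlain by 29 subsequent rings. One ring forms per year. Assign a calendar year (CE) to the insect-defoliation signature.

There are 29 rings younger than the insect-defoliation signature.
29 − 7 false = 22 true rings after the insect-defoliation signature.
1907 − 22 = 1885 CE.

1885 CE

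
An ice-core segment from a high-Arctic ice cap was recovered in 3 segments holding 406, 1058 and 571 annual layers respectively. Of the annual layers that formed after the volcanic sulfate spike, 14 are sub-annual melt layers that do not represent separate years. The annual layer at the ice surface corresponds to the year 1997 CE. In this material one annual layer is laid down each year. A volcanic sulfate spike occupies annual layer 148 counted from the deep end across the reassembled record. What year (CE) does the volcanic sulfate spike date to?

124 CE

Total annual layers = 406 + 1058 + 571 = 2035.
Between annual layer 148 and the ice surface there are 2035 − 148 = 1887 annual layers.
Removing the 14 false annual layers leaves 1887 − 14 = 1873 true annual layers beyond the volcanic sulfate spike.
Counting back 1873 years from 1997 CE places the volcanic sulfate spike in 1997 − 1873 = 124 CE.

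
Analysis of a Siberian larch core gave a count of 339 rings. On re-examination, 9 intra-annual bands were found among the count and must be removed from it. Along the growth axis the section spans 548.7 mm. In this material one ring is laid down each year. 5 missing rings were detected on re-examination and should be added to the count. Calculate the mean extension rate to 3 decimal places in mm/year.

Correcting the raw count gives 339 − 9 + 5 = 335 true rings.
548.7 mm over 335 years gives 548.7 / 335 ≈ 1.638 mm/year.

1.638 mm/year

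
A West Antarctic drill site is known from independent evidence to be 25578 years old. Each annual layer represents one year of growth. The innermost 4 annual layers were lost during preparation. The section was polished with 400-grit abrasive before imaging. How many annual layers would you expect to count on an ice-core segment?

25574 annual layers

One annual layer per year gives 25578 annual layers over 25578 years.
Subtracting the 4 annual layers not captured gives 25578 − 4 = 25574 annual layers in the record.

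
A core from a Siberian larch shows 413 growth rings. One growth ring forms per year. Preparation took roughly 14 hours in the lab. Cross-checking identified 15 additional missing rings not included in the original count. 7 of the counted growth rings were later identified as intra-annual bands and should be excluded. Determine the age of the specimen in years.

421 years

After corrections the count is 413 − 7 + 15 = 421 growth rings.
One growth ring per year makes the duration 421 years.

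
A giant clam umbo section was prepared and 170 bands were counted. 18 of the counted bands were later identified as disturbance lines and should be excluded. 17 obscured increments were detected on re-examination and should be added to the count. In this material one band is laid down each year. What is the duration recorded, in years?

169 years

True band count = 170 − 18 + 17 = 169.
With a one-to-one band periodicity this is 169 years.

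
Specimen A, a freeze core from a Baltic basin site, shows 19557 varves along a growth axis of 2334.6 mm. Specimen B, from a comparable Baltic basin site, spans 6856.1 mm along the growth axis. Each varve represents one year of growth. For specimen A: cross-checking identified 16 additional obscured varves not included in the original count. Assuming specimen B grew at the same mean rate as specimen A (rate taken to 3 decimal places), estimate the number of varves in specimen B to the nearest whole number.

Specimen A: correcting the raw count gives 19557 + 16 = 19573 true varves.
A: Mean rate = 2334.6 mm / 19573 years ≈ 0.119 mm per year.
B spans 6856.1 / 0.119 = 57614.29 years ≈ 57614 varves.

57614 varves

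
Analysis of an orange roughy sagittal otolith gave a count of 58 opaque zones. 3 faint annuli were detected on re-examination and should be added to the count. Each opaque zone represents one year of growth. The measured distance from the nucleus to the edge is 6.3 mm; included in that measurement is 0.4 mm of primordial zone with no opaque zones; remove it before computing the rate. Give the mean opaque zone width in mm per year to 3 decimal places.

0.097 mm per year

Adjusted count: 58 + 3 = 61 opaque zones.
The growth record spans 6.3 − 0.4 = 5.9 mm.
Extension rate ≈ 5.9 / 61 = 0.097 mm per year.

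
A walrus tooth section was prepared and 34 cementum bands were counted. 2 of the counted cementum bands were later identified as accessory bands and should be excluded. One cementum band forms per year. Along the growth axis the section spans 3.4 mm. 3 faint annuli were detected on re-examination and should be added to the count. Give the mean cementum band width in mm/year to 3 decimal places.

True cementum band count = 34 − 2 + 3 = 35.
Extension rate ≈ 3.4 / 35 = 0.097 mm/year.

0.097 mm/year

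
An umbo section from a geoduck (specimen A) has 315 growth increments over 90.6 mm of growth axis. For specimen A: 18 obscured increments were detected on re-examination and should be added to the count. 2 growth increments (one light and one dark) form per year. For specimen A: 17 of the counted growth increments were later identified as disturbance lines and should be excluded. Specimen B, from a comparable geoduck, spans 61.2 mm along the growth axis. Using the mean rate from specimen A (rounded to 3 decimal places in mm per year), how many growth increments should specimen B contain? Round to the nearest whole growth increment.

214 growth increments

Specimen A: after corrections the count is 315 − 17 + 18 = 316 growth increments.
Specimen A: 316 growth increments at 2 per year is 316 / 2 = 158 years.
A: Mean rate = 90.6 mm / 158 years ≈ 0.573 mm per year.
For B, 61.2 / 0.573 = 106.81 years; at 2 growth increments per year that is 106.81 × 2 ≈ 214 growth increments.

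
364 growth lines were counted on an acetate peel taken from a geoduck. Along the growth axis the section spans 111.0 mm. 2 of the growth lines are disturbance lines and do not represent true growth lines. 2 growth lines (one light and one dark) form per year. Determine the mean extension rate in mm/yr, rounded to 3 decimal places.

Correcting the raw count gives 364 − 2 = 362 true growth lines.
Dividing by 2 growth lines per year: 362 / 2 = 181 years.
Mean rate = 111.0 mm / 181 years ≈ 0.613 mm/yr.

0.613 mm/yr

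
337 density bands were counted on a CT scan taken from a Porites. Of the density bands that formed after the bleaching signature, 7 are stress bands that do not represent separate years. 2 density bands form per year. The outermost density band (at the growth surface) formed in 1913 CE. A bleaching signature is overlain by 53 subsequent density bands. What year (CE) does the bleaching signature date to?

53 density bands formed after the bleaching signature.
Excluding 7 false density bands: 53 − 7 = 46.
With 2 density bands per year, 46 / 2 = 23 years.
Counting back 23 years from 1913 CE places the bleaching signature in 1913 − 23 = 1890 CE.

1890 CE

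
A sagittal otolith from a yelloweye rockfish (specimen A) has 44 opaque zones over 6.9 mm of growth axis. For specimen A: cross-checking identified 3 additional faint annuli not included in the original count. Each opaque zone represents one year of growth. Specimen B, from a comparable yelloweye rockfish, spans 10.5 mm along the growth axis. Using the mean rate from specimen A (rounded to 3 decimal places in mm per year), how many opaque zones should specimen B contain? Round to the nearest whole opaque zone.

71 opaque zones

Specimen A: correcting the raw count gives 44 + 3 = 47 true opaque zones.
A: 6.9 mm over 47 years gives 6.9 / 47 ≈ 0.147 mm/yr.
Specimen B: 10.5 mm / 0.147 mm per year = 71.43 years ≈ 71 opaque zones.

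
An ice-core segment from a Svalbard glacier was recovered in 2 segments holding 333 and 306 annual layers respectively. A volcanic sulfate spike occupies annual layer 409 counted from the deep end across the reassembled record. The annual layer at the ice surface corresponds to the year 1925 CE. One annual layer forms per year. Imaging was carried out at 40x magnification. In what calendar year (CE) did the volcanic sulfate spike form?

1695 CE

Total annual layers = 333 + 306 = 639.
639 − 409 = 230 annual layers lie beyond the volcanic sulfate spike toward the ice surface.
1925 − 230 = 1695 CE.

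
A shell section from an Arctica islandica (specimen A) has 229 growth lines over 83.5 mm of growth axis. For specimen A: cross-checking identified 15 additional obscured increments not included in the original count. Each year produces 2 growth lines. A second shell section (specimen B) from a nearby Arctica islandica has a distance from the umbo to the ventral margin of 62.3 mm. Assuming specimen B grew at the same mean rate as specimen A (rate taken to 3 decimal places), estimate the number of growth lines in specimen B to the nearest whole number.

182 growth lines

Specimen A: true growth line count = 229 + 15 = 244.
Specimen A: dividing by 2 growth lines per year: 244 / 2 = 122 years.
A: Mean rate = 83.5 mm / 122 years ≈ 0.684 mm per year.
B spans 62.3 / 0.684 = 91.08 years; at 2 growth lines per year that is 91.08 × 2 ≈ 182 growth lines.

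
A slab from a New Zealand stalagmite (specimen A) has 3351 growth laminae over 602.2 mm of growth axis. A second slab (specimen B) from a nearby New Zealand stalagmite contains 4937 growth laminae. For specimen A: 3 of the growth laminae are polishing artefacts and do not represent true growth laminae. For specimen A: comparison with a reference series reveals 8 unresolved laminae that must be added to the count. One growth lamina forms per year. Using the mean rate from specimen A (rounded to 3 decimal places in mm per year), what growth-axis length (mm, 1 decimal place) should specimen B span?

883.7 mm

Specimen A: correcting the raw count gives 3351 − 3 + 8 = 3356 true growth laminae.
A: 602.2 mm over 3356 years gives 602.2 / 3356 ≈ 0.179 mm/yr.
B's length ≈ 0.179 × 4937 = 883.7 mm.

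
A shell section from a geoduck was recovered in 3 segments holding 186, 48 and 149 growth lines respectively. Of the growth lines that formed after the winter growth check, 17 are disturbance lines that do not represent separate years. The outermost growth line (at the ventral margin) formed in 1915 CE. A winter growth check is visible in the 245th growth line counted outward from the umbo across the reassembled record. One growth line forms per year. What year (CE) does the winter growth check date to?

1794 CE

Total growth lines = 186 + 48 + 149 = 383.
383 − 245 = 138 growth lines lie beyond the winter growth check toward the ventral margin.
Removing the 17 false growth lines leaves 138 − 17 = 121 true growth lines beyond the winter growth check.
1915 − 121 = 1794 CE.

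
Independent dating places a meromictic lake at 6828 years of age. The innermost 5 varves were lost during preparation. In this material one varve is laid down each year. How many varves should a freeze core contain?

6823 varves

At one varve per year, 6828 years correspond to 6828 varves.
Less the 5 uncaptured varves: 6828 − 5 = 6823.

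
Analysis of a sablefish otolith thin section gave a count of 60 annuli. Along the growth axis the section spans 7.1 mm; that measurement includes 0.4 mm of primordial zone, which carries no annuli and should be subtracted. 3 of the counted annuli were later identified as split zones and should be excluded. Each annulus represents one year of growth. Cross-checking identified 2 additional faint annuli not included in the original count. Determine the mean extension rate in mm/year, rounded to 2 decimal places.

0.11 mm/year

Correcting the raw count gives 60 − 3 + 2 = 59 true annuli.
The growth record spans 7.1 − 0.4 = 6.7 mm.
Mean rate = 6.7 mm / 59 years ≈ 0.11 mm/year.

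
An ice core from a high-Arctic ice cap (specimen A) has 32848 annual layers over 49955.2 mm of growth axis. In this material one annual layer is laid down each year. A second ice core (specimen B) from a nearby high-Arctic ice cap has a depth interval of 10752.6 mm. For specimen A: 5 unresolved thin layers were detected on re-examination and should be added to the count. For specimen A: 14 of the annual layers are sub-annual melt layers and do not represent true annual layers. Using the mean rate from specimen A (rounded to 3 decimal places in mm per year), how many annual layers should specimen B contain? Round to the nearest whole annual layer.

7069 annual layers

Specimen A: correcting the raw count gives 32848 − 14 + 5 = 32839 true annual layers.
A: 49955.2 mm over 32839 years gives 49955.2 / 32839 ≈ 1.521 mm/yr.
For B, 10752.6 / 1.521 = 7069.43 years ≈ 7069 annual layers.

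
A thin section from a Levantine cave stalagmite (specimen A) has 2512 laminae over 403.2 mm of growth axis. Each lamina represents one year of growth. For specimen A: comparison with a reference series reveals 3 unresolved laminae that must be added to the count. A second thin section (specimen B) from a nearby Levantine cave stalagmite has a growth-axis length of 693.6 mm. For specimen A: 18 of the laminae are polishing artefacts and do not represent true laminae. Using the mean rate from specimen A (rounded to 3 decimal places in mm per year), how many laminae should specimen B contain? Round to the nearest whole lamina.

4308 laminae

Specimen A: correcting the raw count gives 2512 − 18 + 3 = 2497 true laminae.
A: 403.2 mm over 2497 years gives 403.2 / 2497 ≈ 0.161 mm/year.
Specimen B: 693.6 mm / 0.161 mm per year = 4308.07 years ≈ 4308 laminae.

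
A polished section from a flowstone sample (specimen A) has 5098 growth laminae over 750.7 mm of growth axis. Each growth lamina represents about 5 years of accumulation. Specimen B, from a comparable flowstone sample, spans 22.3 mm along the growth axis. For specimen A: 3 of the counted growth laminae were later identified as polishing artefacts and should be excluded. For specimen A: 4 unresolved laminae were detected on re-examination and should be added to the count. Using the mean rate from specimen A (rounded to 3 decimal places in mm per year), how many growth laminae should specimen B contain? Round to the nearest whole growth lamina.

Specimen A: correcting the raw count gives 5098 − 3 + 4 = 5099 true growth laminae.
Specimen A: at 5 years per growth lamina, 5099 × 5 = 25495 years.
A: 750.7 mm over 25495 years gives 750.7 / 25495 ≈ 0.029 mm per year.
For B, 22.3 / 0.029 = 768.97 years; at 5 years per growth lamina that is 768.97 / 5 ≈ 154 growth laminae.

154 growth laminae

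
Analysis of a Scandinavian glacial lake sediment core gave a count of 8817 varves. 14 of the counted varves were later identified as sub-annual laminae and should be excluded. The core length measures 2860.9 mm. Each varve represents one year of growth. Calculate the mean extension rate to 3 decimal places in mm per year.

0.325 mm per year

True varve count = 8817 − 14 = 8803.
Extension rate ≈ 2860.9 / 8803 = 0.325 mm per year.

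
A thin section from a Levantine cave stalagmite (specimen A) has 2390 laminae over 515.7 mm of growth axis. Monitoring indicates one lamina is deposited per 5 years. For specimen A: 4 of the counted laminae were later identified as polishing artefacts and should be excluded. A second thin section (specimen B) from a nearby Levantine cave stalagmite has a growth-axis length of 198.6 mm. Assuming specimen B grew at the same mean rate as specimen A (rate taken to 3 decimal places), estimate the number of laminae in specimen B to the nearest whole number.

Specimen A: adjusted count: 2390 − 4 = 2386 laminae.
Specimen A: 2386 laminae at 5 years each span 2386 × 5 = 11930 years.
A: Mean rate = 515.7 mm / 11930 years ≈ 0.043 mm/year.
B spans 198.6 / 0.043 = 4618.60 years; at 5 years per lamina that is 4618.60 / 5 ≈ 924 laminae.

924 laminae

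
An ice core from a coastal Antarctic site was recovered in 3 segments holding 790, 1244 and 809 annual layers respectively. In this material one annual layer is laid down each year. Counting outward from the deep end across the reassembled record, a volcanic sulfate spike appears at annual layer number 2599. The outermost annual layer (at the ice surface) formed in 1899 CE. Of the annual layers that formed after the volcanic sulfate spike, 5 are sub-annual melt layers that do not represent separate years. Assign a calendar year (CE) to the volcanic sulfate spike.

1660 CE

Total annual layers = 790 + 1244 + 809 = 2843.
2843 − 2599 = 244 annual layers lie beyond the volcanic sulfate spike toward the ice surface.
Excluding 5 false annual layers: 244 − 5 = 239.
Counting back 239 years from 1899 CE places the volcanic sulfate spike in 1899 − 239 = 1660 CE.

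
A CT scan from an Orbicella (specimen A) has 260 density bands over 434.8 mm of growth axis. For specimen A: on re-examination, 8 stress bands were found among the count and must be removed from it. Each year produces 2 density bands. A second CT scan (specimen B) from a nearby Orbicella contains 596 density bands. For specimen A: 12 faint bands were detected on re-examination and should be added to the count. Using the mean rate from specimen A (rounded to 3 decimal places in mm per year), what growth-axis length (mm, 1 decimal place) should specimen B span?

981.6 mm

Specimen A: true density band count = 260 − 8 + 12 = 264.
Specimen A: with 2 density bands per year, 264 / 2 = 132 years.
A: Extension rate ≈ 434.8 / 132 = 3.294 mm/year.
Specimen B: dividing by 2 density bands per year: 596 / 2 = 298 years. B's length ≈ 3.294 × 298 = 981.6 mm.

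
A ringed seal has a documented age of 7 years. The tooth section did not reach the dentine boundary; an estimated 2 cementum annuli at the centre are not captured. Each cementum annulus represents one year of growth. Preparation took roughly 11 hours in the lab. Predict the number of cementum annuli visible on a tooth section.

Expected cementum annuli over 7 years: 7.
7 − 2 missed = 5 cementum annuli expected in the prepared section.

5 cementum annuli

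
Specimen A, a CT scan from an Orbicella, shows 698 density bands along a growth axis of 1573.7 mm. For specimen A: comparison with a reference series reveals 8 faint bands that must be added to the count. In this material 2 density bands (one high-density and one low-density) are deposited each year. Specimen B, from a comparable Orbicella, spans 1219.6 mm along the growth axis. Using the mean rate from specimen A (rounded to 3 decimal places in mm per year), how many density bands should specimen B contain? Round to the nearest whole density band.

547 density bands

Specimen A: correcting the raw count gives 698 + 8 = 706 true density bands.
Specimen A: 706 density bands at 2 per year is 706 / 2 = 353 years.
A: 1573.7 mm over 353 years gives 1573.7 / 353 ≈ 4.458 mm/yr.
B spans 1219.6 / 4.458 = 273.58 years; at 2 density bands per year that is 273.58 × 2 ≈ 547 density bands.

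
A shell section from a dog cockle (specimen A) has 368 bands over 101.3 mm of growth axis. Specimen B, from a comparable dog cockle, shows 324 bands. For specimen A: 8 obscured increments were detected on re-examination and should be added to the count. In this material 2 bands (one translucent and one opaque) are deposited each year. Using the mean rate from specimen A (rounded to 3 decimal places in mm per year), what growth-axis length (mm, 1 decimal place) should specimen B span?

87.3 mm

Specimen A: true band count = 368 + 8 = 376.
Specimen A: dividing by 2 bands per year: 376 / 2 = 188 years.
A: 101.3 mm over 188 years gives 101.3 / 188 ≈ 0.539 mm per year.
Specimen B: 324 bands at 2 per year is 324 / 2 = 162 years. B's length ≈ 0.539 × 162 = 87.3 mm.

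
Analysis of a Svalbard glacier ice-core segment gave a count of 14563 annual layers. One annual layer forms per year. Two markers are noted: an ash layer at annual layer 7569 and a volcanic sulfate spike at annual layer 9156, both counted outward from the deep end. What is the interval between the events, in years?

1587 years

Separation: 9156 − 7569 = 1587 annual layers.
One annual layer per year makes the interval 1587 years.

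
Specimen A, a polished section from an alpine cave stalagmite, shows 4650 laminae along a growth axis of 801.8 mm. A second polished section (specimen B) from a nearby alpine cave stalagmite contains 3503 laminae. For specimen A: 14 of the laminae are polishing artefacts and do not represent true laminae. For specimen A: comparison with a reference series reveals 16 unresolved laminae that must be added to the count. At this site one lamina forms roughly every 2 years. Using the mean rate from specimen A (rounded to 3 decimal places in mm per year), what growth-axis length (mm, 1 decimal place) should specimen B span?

602.5 mm

Specimen A: true lamina count = 4650 − 14 + 16 = 4652.
Specimen A: at 2 years per lamina, 4652 × 2 = 9304 years.
A: 801.8 mm over 9304 years gives 801.8 / 9304 ≈ 0.086 mm/yr.
Specimen B: at 2 years per lamina, 3503 × 2 = 7006 years. For B, 0.086 mm/year × 7006 years = 602.5 mm.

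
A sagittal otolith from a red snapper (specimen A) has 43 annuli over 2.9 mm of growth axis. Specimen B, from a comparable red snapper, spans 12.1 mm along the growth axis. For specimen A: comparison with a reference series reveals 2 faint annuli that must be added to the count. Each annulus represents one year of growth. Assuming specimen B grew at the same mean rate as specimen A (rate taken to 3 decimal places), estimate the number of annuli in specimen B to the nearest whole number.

Specimen A: true annulus count = 43 + 2 = 45.
A: Extension rate ≈ 2.9 / 45 = 0.064 mm per year.
Specimen B: 12.1 mm / 0.064 mm per year = 189.06 years ≈ 189 annuli.

189 annuli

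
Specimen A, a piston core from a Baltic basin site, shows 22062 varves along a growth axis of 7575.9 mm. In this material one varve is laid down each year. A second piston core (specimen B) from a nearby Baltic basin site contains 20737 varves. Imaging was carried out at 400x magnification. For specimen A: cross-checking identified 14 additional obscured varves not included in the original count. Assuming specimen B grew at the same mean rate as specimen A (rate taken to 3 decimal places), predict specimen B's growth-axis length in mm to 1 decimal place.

7112.8 mm

Specimen A: true varve count = 22062 + 14 = 22076.
A: Mean rate = 7575.9 mm / 22076 years ≈ 0.343 mm/year.
B's length ≈ 0.343 × 20737 = 7112.8 mm.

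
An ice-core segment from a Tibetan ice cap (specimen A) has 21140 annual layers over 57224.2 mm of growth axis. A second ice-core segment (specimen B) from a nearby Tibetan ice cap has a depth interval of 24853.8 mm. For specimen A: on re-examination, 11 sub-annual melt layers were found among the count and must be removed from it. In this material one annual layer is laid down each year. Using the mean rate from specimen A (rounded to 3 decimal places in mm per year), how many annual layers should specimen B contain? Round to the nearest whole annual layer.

9178 annual layers

Specimen A: correcting the raw count gives 21140 − 11 = 21129 true annual layers.
A: Mean rate = 57224.2 mm / 21129 years ≈ 2.708 mm/year.
For B, 24853.8 / 2.708 = 9177.92 years ≈ 9178 annual layers.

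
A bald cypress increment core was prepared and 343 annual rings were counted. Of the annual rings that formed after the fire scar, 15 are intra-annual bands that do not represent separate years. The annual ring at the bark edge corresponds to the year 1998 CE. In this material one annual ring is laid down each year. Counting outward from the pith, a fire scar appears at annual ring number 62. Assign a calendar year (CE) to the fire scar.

1732 CE

343 − 62 = 281 annual rings lie beyond the fire scar toward the bark edge.
Removing the 15 false annual rings leaves 281 − 15 = 266 true annual rings beyond the fire scar.
1998 − 266 = 1732 CE.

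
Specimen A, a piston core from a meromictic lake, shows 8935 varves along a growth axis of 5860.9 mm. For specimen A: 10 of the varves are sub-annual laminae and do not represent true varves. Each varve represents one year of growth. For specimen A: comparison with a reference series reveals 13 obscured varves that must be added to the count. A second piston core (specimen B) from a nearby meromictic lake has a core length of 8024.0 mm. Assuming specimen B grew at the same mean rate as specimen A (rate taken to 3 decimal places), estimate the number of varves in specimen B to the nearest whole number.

Specimen A: correcting the raw count gives 8935 − 10 + 13 = 8938 true varves.
A: 5860.9 mm over 8938 years gives 5860.9 / 8938 ≈ 0.656 mm/yr.
For B, 8024.0 / 0.656 = 12231.71 years ≈ 12232 varves.

12232 varves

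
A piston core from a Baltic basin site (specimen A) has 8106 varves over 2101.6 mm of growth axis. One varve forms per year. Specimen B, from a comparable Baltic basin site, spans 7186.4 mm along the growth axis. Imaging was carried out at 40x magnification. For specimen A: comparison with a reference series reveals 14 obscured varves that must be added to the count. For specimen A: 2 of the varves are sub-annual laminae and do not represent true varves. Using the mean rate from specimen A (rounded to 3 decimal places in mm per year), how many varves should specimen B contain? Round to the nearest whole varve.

Specimen A: true varve count = 8106 − 2 + 14 = 8118.
A: Mean rate = 2101.6 mm / 8118 years ≈ 0.259 mm per year.
For B, 7186.4 / 0.259 = 27746.72 years ≈ 27747 varves.

27747 varves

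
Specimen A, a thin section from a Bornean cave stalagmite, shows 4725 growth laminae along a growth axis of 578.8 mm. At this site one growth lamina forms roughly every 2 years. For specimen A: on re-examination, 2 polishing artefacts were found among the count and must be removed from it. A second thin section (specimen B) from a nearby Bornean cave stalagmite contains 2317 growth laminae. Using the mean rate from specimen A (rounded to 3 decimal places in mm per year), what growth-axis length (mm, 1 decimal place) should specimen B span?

282.7 mm

Specimen A: true growth lamina count = 4725 − 2 = 4723.
Specimen A: at 2 years per growth lamina, 4723 × 2 = 9446 years.
A: Extension rate ≈ 578.8 / 9446 = 0.061 mm/yr.
Specimen B: at 2 years per growth lamina, 2317 × 2 = 4634 years. B's length ≈ 0.061 × 4634 = 282.7 mm.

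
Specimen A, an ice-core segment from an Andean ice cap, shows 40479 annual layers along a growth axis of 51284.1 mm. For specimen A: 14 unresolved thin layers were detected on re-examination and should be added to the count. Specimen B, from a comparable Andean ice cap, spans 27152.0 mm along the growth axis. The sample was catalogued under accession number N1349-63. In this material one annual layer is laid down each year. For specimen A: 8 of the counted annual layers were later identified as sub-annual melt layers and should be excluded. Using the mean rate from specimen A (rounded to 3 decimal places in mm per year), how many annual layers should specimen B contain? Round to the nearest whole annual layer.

Specimen A: adjusted count: 40479 − 8 + 14 = 40485 annual layers.
A: Extension rate ≈ 51284.1 / 40485 = 1.267 mm/yr.
For B, 27152.0 / 1.267 = 21430.15 years ≈ 21430 annual layers.

21430 annual layers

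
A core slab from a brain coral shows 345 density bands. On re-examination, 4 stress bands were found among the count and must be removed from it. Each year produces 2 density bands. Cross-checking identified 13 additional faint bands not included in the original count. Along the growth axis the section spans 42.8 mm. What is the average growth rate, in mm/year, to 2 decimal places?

0.24 mm/year

Adjusted count: 345 − 4 + 13 = 354 density bands.
Dividing by 2 density bands per year: 354 / 2 = 177 years.
Mean rate = 42.8 mm / 177 years ≈ 0.24 mm/year.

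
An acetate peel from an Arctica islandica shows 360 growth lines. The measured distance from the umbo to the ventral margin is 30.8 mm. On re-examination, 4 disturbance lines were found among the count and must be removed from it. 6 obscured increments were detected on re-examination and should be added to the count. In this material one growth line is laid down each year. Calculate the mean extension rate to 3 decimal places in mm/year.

0.085 mm/year

After corrections the count is 360 − 4 + 6 = 362 growth lines.
Mean rate = 30.8 mm / 362 years ≈ 0.085 mm/year.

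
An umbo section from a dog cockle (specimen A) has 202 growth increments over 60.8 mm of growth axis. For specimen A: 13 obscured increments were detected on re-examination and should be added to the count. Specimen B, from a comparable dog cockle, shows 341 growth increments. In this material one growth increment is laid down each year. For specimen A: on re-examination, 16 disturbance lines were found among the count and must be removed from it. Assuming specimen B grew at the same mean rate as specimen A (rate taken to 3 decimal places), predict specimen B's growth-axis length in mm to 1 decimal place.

Specimen A: adjusted count: 202 − 16 + 13 = 199 growth increments.
A: Extension rate ≈ 60.8 / 199 = 0.306 mm per year.
For B, 0.306 mm/year × 341 years = 104.3 mm.

104.3 mm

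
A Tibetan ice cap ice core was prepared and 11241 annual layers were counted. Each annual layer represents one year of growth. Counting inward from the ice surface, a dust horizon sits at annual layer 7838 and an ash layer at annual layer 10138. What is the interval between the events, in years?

The two markers are separated by 10138 − 7838 = 2300 annual layers.
At one annual layer per year, 2300 years elapsed between them.

2300 years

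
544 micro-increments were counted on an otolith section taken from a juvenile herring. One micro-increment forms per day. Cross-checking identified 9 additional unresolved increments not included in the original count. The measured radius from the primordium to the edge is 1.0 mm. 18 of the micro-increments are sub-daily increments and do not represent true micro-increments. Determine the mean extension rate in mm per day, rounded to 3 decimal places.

True micro-increment count = 544 − 18 + 9 = 535.
Extension rate ≈ 1.0 / 535 = 0.002 mm per day.

0.002 mm per day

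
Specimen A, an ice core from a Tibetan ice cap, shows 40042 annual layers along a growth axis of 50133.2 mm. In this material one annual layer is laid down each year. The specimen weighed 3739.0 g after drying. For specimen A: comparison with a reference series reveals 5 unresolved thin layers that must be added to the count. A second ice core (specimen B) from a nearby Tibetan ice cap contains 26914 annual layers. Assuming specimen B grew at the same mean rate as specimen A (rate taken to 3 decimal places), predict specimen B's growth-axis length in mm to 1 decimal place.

33696.3 mm

Specimen A: true annual layer count = 40042 + 5 = 40047.
A: Extension rate ≈ 50133.2 / 40047 = 1.252 mm/yr.
Length of B = 1.252 × 26914 = 33696.3 mm.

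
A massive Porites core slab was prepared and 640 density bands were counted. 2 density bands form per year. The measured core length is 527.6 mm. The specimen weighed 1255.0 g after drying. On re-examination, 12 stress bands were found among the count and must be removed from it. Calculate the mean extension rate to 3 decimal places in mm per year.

1.680 mm per year

Correcting the raw count gives 640 − 12 = 628 true density bands.
Dividing by 2 density bands per year: 628 / 2 = 314 years.
527.6 mm over 314 years gives 527.6 / 314 ≈ 1.680 mm per year.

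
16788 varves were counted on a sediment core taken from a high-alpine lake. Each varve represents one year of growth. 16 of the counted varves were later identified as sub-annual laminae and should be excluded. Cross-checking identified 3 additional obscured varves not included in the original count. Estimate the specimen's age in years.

True varve count = 16788 − 16 + 3 = 16775.
At one varve per year, that is 16775 years.

16775 years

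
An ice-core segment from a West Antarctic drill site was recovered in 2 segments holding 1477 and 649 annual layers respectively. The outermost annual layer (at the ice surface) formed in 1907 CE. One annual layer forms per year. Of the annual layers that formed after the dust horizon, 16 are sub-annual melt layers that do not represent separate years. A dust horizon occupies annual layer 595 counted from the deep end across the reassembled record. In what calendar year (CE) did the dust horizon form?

392 CE

Total annual layers = 1477 + 649 = 2126.
Between annual layer 595 and the ice surface there are 2126 − 595 = 1531 annual layers.
1531 − 16 false = 1515 true annual layers after the dust horizon.
Counting back 1515 years from 1907 CE places the dust horizon in 1907 − 1515 = 392 CE.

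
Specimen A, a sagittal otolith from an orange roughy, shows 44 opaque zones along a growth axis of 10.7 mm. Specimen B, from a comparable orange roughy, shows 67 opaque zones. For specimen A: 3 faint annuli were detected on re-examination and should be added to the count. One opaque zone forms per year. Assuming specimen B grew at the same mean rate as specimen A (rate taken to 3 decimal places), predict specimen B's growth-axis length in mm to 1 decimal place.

15.3 mm

Specimen A: adjusted count: 44 + 3 = 47 opaque zones.
A: 10.7 mm over 47 years gives 10.7 / 47 ≈ 0.228 mm/yr.
For B, 0.228 mm/year × 67 years = 15.3 mm.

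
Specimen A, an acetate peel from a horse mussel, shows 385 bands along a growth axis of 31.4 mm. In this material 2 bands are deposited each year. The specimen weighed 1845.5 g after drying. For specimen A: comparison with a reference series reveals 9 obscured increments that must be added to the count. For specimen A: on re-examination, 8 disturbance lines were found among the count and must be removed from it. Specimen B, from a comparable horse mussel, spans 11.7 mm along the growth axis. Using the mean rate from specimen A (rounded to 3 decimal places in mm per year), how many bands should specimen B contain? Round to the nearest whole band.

Specimen A: after corrections the count is 385 − 8 + 9 = 386 bands.
Specimen A: 386 bands at 2 per year is 386 / 2 = 193 years.
A: 31.4 mm over 193 years gives 31.4 / 193 ≈ 0.163 mm per year.
Specimen B: 11.7 mm / 0.163 mm per year = 71.78 years; at 2 bands per year that is 71.78 × 2 ≈ 144 bands.

144 bands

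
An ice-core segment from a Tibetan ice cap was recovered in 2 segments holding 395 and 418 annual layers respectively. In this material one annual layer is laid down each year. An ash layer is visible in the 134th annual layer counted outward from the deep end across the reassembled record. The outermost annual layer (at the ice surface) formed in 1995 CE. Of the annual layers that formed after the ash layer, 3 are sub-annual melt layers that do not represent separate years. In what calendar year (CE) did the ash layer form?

Total annual layers = 395 + 418 = 813.
The ash layer sits at annual layer 134 from the deep end, so 813 − 134 = 679 annual layers formed after it.
Excluding 3 false annual layers: 679 − 3 = 676.
1995 − 676 = 1319 CE.

1319 CE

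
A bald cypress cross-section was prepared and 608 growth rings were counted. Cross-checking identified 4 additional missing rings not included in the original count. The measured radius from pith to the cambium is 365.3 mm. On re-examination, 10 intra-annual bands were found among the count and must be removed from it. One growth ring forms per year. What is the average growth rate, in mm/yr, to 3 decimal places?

After corrections the count is 608 − 10 + 4 = 602 growth rings.
Mean rate = 365.3 mm / 602 years ≈ 0.607 mm/yr.

0.607 mm/yr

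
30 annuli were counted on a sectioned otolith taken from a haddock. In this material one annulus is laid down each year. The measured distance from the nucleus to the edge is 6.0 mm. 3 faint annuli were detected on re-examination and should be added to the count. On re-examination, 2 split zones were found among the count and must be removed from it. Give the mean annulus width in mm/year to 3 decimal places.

After corrections the count is 30 − 2 + 3 = 31 annuli.
Extension rate ≈ 6.0 / 31 = 0.194 mm/year.

0.194 mm/year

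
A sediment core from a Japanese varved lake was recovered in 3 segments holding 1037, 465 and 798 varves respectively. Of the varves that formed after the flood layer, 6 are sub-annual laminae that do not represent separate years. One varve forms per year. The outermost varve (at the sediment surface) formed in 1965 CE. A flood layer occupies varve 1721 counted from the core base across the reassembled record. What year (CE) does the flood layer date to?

Total varves = 1037 + 465 + 798 = 2300.
Between varve 1721 and the sediment surface there are 2300 − 1721 = 579 varves.
579 − 6 false = 573 true varves after the flood layer.
Counting back 573 years from 1965 CE places the flood layer in 1965 − 573 = 1392 CE.

1392 CE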